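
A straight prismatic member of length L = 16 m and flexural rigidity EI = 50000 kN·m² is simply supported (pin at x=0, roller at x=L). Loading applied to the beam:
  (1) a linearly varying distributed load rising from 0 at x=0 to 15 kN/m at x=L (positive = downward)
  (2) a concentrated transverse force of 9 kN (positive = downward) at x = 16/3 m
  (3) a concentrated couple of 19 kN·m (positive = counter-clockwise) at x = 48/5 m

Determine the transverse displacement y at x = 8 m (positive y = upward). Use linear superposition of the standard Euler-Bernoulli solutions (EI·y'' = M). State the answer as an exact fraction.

Load 1 — triangular load w₀=15 kN/m (0→w₀ over full span):
  y_1 = -w₀x(7L⁴-10L²x²+3x⁴)/(360LEI) = -15·8·(7·16⁴-10·16²·8²+3·8⁴)/(360·16·50000) = -16/125 m
Load 2 — point force P=9 kN at a=16/3 m (b=L-a=32/3):
  y_2 = -Pa(L-x)(2Lx-a²-x²)/(6LEI)  [x>a] = -9·(16/3)·(16-8)·(2·16·8-(16/3)²-8²)/(6·16·50000) = -368/28125 m
Load 3 — applied couple M₀=19 kN·m at a=48/5 m (b=L-a=32/5):
  y_3 = (M₀x³/(6L)+C₁x)/EI  [x≤a] with C₁=M₀(3b²-L²)/(6L)=-1976/75 = (19·8³/(6·16)+(-1976/75)·8)/50000 = -171/78125 m
Superposition: y = Σ y_i = -100739/703125 m ≈ -0.143273 m

y(8) = -100739/703125 m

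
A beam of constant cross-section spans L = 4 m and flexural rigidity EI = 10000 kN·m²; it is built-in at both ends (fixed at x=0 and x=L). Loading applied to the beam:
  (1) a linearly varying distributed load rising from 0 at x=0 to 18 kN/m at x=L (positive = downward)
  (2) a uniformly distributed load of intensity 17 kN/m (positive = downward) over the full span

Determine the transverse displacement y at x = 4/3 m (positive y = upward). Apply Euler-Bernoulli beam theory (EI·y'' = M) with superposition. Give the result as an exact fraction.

Load 1 — triangular load w₀=18 kN/m (0→w₀ over full span):
  y_1 = -w₀x²(L-x)²(x+2L)/(120LEI) = -18·(4/3)²·(4-(4/3))²·((4/3)+2·4)/(120·4·10000) = -112/253125 m
Load 2 — uniform load w=17 kN/m over full span:
  y_2 = -wx²(L-x)²/(24EI) = -17·(4/3)²·(4-(4/3))²/(24·10000) = -136/151875 m
Superposition: y = Σ y_i = -1016/759375 m ≈ -0.001338 m

y(4/3) = -1016/759375 m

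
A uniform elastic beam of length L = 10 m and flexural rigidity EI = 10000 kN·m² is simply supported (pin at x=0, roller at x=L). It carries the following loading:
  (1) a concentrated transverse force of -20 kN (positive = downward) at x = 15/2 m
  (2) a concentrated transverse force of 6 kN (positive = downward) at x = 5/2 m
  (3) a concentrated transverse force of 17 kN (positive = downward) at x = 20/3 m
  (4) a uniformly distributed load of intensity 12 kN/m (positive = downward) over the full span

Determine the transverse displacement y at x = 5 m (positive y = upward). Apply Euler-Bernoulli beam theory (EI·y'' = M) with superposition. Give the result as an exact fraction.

Load 1 — point force P=-20 kN at a=15/2 m (b=L-a=5/2):
  y_1 = -Pbx(L²-b²-x²)/(6LEI)  [x≤a] = -(-20)·(5/2)·5·(10²-(5/2)²-5²)/(6·10·10000) = 11/384 m
Load 2 — point force P=6 kN at a=5/2 m (b=L-a=15/2):
  y_2 = -Pa(L-x)(2Lx-a²-x²)/(6LEI)  [x>a] = -6·(5/2)·(10-5)·(2·10·5-(5/2)²-5²)/(6·10·10000) = -11/1280 m
Load 3 — point force P=17 kN at a=20/3 m (b=L-a=10/3):
  y_3 = -Pbx(L²-b²-x²)/(6LEI)  [x≤a] = -17·(10/3)·5·(10²-(10/3)²-5²)/(6·10·10000) = -391/12960 m
Load 4 — uniform load w=12 kN/m over full span:
  y_4 = -wx(L³-2Lx²+x³)/(24EI) = -12·5·(10³-2·10·5²+5³)/(24·10000) = -5/32 m
Superposition: y = Σ y_i = -17249/103680 m ≈ -0.166368 m

y(5) = -17249/103680 m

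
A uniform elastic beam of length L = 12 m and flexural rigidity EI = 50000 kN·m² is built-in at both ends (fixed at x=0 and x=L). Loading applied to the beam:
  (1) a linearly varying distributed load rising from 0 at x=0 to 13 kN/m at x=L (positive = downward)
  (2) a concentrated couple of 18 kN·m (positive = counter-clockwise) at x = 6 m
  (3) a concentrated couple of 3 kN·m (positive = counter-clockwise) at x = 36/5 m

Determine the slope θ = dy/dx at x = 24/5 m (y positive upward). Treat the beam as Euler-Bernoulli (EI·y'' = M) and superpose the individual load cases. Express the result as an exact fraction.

Load 1 — triangular load w₀=13 kN/m (0→w₀ over full span):
  θ_1 = -w₀(2x(L-x)(L-2x)(x+2L)+x²(L-x)²)/(120LEI) = -13·(2·(24/5)·(12-(24/5))·(12-2·(24/5))·((24/5)+2·12)+(24/5)²·(12-(24/5))²)/(120·12·50000) = -2106/1953125 rad
Load 2 — applied couple M₀=18 kN·m at a=6 m (b=L-a=6):
  θ_2 = (R_Ax²/2 - M_Ax)/EI  [x≤a] with R_A=9/4, M_A=9/2 = ((9/4)·(24/5)²/2 - (9/2)·(24/5))/50000 = 27/312500 rad
Load 3 — applied couple M₀=3 kN·m at a=36/5 m (b=L-a=24/5):
  θ_3 = (R_Ax²/2 - M_Ax)/EI  [x≤a] with R_A=9/25, M_A=24/25 = ((9/25)·(24/5)²/2 - (24/25)·(24/5))/50000 = -18/1953125 rad
Superposition: θ = Σ θ_i = -7821/7812500 rad ≈ -0.001001 rad

θ(24/5) = -7821/7812500 rad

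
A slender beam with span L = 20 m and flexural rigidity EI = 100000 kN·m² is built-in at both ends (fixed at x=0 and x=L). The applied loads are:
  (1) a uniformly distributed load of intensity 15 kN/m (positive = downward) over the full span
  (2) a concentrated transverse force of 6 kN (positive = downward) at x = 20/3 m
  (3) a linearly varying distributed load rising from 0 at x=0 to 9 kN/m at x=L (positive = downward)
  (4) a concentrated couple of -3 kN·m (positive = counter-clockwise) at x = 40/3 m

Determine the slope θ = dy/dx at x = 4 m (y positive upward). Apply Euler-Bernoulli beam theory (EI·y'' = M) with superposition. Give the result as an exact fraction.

θ(4) = -14197/1125000 rad

Load 1 — uniform load w=15 kN/m over full span:
  θ_1 = -wx(L-x)(L-2x)/(12EI) = -15·4·(20-4)·(20-2·4)/(12·100000) = -6/625 rad
Load 2 — point force P=6 kN at a=20/3 m (b=L-a=40/3):
  θ_2 = -Pb²x(2aL-(3a+b)x)/(2L³EI)  [x≤a] = -6·(40/3)²·4·(2·(20/3)·20-(3·(20/3)+(40/3))·4)/(2·20³·100000) = -2/5625 rad
Load 3 — triangular load w₀=9 kN/m (0→w₀ over full span):
  θ_3 = -w₀(2x(L-x)(L-2x)(x+2L)+x²(L-x)²)/(120LEI) = -9·(2·4·(20-4)·(20-2·4)·(4+2·20)+4²·(20-4)²)/(120·20·100000) = -42/15625 rad
Load 4 — applied couple M₀=-3 kN·m at a=40/3 m (b=L-a=20/3):
  θ_4 = (R_Ax²/2 - M_Ax)/EI  [x≤a] with R_A=-1/5, M_A=-1 = ((-1/5)·4²/2 - (-1)·4)/100000 = 3/125000 rad
Superposition: θ = Σ θ_i = -14197/1125000 rad ≈ -0.012620 rad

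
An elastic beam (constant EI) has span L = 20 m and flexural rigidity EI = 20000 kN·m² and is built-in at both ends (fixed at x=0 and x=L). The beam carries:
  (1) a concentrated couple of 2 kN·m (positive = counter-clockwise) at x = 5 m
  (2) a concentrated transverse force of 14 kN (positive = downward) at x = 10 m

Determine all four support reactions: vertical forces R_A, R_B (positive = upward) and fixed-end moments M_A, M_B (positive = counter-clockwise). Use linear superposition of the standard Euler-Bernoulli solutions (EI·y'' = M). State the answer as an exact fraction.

R_A = 569/80 kN, M_A = 277/8 kN·m, R_B = 551/80 kN, M_B = -275/8 kN·m

Load 1 — applied couple M₀=2 kN·m at a=5 m (b=L-a=15):
  R_A = 6M₀ab/L³ = 6·2·5·15/20³ = 9/80 kN
  M_A = M₀b(2a-b)/L² = 2·15·(2·5-15)/20² = -3/8 kN·m
  R_B = -6M₀ab/L³ = -6·2·5·15/20³ = -9/80 kN
  M_B = M₀a(2b-a)/L² = 2·5·(2·15-5)/20² = 5/8 kN·m
Load 2 — point force P=14 kN at a=10 m (b=L-a=10):
  R_A = Pb²(3a+b)/L³ = 14·10²·(3·10+10)/20³ = 7 kN
  M_A = Pab²/L² = 14·10·10²/20² = 35 kN·m
  R_B = Pa²(a+3b)/L³ = 14·10²·(10+3·10)/20³ = 7 kN
  M_B = -Pa²b/L² = -14·10²·10/20² = -35 kN·m
Superposition: R_A = 569/80 kN, M_A = 277/8 kN·m, R_B = 551/80 kN, M_B = -275/8 kN·m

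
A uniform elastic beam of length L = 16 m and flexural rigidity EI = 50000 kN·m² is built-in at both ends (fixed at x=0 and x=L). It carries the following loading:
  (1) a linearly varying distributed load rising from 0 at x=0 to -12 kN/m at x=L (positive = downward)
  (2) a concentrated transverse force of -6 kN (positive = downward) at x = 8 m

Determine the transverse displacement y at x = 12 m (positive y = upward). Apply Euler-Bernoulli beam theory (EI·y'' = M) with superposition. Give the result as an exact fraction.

Load 1 — triangular load w₀=-12 kN/m (0→w₀ over full span):
  y_1 = -w₀x²(L-x)²(x+2L)/(120LEI) = -(-12)·12²·(16-12)²·(12+2·16)/(120·16·50000) = 198/15625 m
Load 2 — point force P=-6 kN at a=8 m (b=L-a=8):
  y_2 = -Pa²(L-x)²(3bL-(3b+a)(L-x))/(6L³EI)  [x>a] = -(-6)·8²·(16-12)²·(3·8·16-(3·8+8)·(16-12))/(6·16³·50000) = 4/3125 m
Superposition: y = Σ y_i = 218/15625 m ≈ 0.013952 m

y(12) = 218/15625 m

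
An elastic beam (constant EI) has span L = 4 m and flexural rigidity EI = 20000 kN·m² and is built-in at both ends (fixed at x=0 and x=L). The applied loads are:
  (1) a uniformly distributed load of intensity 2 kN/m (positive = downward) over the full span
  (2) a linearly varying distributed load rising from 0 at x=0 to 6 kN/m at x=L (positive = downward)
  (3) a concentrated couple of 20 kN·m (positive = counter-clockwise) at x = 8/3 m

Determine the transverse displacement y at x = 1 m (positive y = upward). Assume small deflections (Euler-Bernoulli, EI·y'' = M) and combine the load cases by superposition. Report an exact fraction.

Load 1 — uniform load w=2 kN/m over full span:
  y_1 = -wx²(L-x)²/(24EI) = -2·1²·(4-1)²/(24·20000) = -3/80000 m
Load 2 — triangular load w₀=6 kN/m (0→w₀ over full span):
  y_2 = -w₀x²(L-x)²(x+2L)/(120LEI) = -6·1²·(4-1)²·(1+2·4)/(120·4·20000) = -81/1600000 m
Load 3 — applied couple M₀=20 kN·m at a=8/3 m (b=L-a=4/3):
  y_3 = (R_Ax³/6 - M_Ax²/2)/EI  [x≤a] with R_A=20/3, M_A=20/3 = ((20/3)·1³/6 - (20/3)·1²/2)/20000 = -1/9000 m
Superposition: y = Σ y_i = -2869/14400000 m ≈ -0.000199 m

y(1) = -2869/14400000 m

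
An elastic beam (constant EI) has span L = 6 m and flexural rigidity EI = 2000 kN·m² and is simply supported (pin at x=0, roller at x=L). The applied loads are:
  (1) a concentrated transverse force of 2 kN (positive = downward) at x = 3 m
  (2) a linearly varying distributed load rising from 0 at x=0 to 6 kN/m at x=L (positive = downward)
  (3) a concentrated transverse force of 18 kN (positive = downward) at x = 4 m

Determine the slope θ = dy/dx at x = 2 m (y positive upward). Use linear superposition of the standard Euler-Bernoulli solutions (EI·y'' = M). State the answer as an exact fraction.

Load 1 — point force P=2 kN at a=3 m (b=L-a=3):
  θ_1 = -Pb(L²-b²-3x²)/(6LEI)  [x≤a] = -2·3·(6²-3²-3·2²)/(6·6·2000) = -1/800 rad
Load 2 — triangular load w₀=6 kN/m (0→w₀ over full span):
  θ_2 = -w₀(7L⁴-30L²x²+15x⁴)/(360LEI) = -6·(7·6⁴-30·6²·2²+15·2⁴)/(360·6·2000) = -13/1875 rad
Load 3 — point force P=18 kN at a=4 m (b=L-a=2):
  θ_3 = -Pb(L²-b²-3x²)/(6LEI)  [x≤a] = -18·2·(6²-2²-3·2²)/(6·6·2000) = -1/100 rad
Superposition: θ = Σ θ_i = -1091/60000 rad ≈ -0.018183 rad

θ(2) = -1091/60000 rad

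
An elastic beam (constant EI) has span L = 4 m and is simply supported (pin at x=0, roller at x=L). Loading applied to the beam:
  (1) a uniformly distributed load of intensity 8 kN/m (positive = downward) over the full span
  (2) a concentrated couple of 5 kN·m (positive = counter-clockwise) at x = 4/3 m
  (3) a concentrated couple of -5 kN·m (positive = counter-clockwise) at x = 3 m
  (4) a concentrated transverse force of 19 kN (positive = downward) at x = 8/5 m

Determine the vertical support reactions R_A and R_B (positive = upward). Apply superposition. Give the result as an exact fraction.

R_A = 137/5 kN, R_B = 118/5 kN

Load 1 — uniform load w=8 kN/m over full span:
  R_A = wL/2 = 8·4/2 = 16 kN
  R_B = wL/2 = 8·4/2 = 16 kN
Load 2 — applied couple M₀=5 kN·m at a=4/3 m (b=L-a=8/3):
  R_A = M₀/L = 5/4 kN
  R_B = -M₀/L = -5/4 kN
Load 3 — applied couple M₀=-5 kN·m at a=3 m (b=L-a=1):
  R_A = M₀/L = (-5)/4 = -5/4 kN
  R_B = -M₀/L = -(-5)/4 = 5/4 kN
Load 4 — point force P=19 kN at a=8/5 m (b=L-a=12/5):
  R_A = Pb/L = 19·(12/5)/4 = 57/5 kN
  R_B = Pa/L = 19·(8/5)/4 = 38/5 kN
Superposition: R_A = 137/5 kN, R_B = 118/5 kN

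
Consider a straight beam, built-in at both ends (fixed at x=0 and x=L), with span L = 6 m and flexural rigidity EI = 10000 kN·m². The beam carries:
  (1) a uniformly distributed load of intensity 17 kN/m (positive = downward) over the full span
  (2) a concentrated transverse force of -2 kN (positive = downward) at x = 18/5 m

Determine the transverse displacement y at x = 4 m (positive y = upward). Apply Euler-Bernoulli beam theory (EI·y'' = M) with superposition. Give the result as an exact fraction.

y(4) = -1022/234375 m

Load 1 — uniform load w=17 kN/m over full span:
  y_1 = -wx²(L-x)²/(24EI) = -17·4²·(6-4)²/(24·10000) = -17/3750 m
Load 2 — point force P=-2 kN at a=18/5 m (b=L-a=12/5):
  y_2 = -Pa²(L-x)²(3bL-(3b+a)(L-x))/(6L³EI)  [x>a] = -(-2)·(18/5)²·(6-4)²·(3·(12/5)·6-(3·(12/5)+(18/5))·(6-4))/(6·6³·10000) = 27/156250 m
Superposition: y = Σ y_i = -1022/234375 m ≈ -0.004361 m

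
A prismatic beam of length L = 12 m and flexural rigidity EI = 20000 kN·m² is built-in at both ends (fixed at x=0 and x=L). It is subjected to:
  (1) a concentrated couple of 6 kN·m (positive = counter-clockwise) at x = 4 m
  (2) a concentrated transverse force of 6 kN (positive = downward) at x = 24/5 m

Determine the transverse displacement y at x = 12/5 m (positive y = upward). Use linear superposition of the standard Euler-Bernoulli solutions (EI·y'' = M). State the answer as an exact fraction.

y(12/5) = -9456/9765625 m

Load 1 — applied couple M₀=6 kN·m at a=4 m (b=L-a=8):
  y_1 = (R_Ax³/6 - M_Ax²/2)/EI  [x≤a] with R_A=2/3, M_A=0 = ((2/3)·(12/5)³/6 - 0·(12/5)²/2)/20000 = 6/78125 m
Load 2 — point force P=6 kN at a=24/5 m (b=L-a=36/5):
  y_2 = -Pb²x²(3aL-(3a+b)x)/(6L³EI)  [x≤a] = -6·(36/5)²·(12/5)²·(3·(24/5)·12-(3·(24/5)+(36/5))·(12/5))/(6·12³·20000) = -10206/9765625 m
Superposition: y = Σ y_i = -9456/9765625 m ≈ -0.000968 m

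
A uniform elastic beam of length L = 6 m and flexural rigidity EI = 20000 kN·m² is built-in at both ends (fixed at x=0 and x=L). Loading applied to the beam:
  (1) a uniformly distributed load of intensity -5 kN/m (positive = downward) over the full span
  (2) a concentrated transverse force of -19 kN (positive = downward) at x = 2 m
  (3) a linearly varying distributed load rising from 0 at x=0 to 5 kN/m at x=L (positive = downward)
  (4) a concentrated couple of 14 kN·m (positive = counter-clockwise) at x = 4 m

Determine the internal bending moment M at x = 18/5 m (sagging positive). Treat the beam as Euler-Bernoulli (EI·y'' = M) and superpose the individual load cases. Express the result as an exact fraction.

M(18/5) = 62/225 kN·m

Load 1 — uniform load w=-5 kN/m over full span:
  M_1 = wLx/2 - wL²/12 - wx²/2 = (-5)·6·(18/5)/2 - (-5)·6²/12 - (-5)·(18/5)²/2 = -33/5 kN·m
Load 2 — point force P=-19 kN at a=2 m (b=L-a=4):
  M_2 = Pa²(a+3b)(L-x)/L³ - Pa²b/L²  [x>a] = (-19)·2²·(2+3·4)·(6-(18/5))/6³ - (-19)·2²·4/6² = -152/45 kN·m
Load 3 — triangular load w₀=5 kN/m (0→w₀ over full span):
  M_3 = 3w₀Lx/20 - w₀L²/30 - w₀x³/(6L) = 3·5·6·(18/5)/20 - 5·6²/30 - 5·(18/5)³/(6·6) = 93/25 kN·m
Load 4 — applied couple M₀=14 kN·m at a=4 m (b=L-a=2):
  M_4 = R_Ax - M_A  [x≤a] with R_A=28/9, M_A=14/3 = (28/9)·(18/5) - (14/3) = 98/15 kN·m
Superposition: M = Σ M_i = 62/225 kN·m ≈ 0.275556 kN·m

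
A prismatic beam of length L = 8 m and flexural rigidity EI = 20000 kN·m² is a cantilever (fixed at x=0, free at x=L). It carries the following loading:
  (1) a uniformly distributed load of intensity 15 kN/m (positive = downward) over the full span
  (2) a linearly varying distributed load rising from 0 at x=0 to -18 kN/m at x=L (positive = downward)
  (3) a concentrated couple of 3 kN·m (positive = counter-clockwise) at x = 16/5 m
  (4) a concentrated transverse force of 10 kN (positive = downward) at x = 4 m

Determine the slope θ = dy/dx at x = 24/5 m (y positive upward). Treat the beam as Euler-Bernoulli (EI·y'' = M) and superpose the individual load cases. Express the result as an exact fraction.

θ(24/5) = -4003/390625 rad

Load 1 — uniform load w=15 kN/m over full span:
  θ_1 = -wx(x²-3Lx+3L²)/(6EI) = -15·(24/5)·((24/5)²-3·8·(24/5)+3·8²)/(6·20000) = -936/15625 rad
Load 2 — triangular load w₀=-18 kN/m (0→w₀ over full span):
  θ_2 = (w₀Lx²/4-w₀L²x/3-w₀x⁴/(24L))/EI = ((-18)·8·(24/5)²/4-(-18)·8²·(24/5)/3-(-18)·(24/5)⁴/(24·8))/20000 = 20772/390625 rad
Load 3 — applied couple M₀=3 kN·m at a=16/5 m (b=L-a=24/5):
  θ_3 = M₀a/EI  [x>a] = 3·(16/5)/20000 = 3/6250 rad
Load 4 — point force P=10 kN at a=4 m (b=L-a=4):
  θ_4 = -Pa²/(2EI)  [x>a] = -10·4²/(2·20000) = -1/250 rad
Superposition: θ = Σ θ_i = -4003/390625 rad ≈ -0.010248 rad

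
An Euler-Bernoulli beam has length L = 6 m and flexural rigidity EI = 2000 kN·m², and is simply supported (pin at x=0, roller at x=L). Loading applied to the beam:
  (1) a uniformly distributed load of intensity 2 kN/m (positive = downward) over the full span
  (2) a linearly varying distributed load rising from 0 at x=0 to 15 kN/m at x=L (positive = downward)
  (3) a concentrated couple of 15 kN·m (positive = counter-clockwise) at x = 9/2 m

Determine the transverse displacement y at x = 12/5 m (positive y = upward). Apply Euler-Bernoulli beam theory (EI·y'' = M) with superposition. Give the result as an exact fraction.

Load 1 — uniform load w=2 kN/m over full span:
  y_1 = -wx(L³-2Lx²+x³)/(24EI) = -2·(12/5)·(6³-2·6·(12/5)²+(12/5)³)/(24·2000) = -2511/156250 m
Load 2 — triangular load w₀=15 kN/m (0→w₀ over full span):
  y_2 = -w₀x(7L⁴-10L²x²+3x⁴)/(360LEI) = -15·(12/5)·(7·6⁴-10·6²·(12/5)²+3·(12/5)⁴)/(360·6·2000) = -92421/1562500 m
Load 3 — applied couple M₀=15 kN·m at a=9/2 m (b=L-a=3/2):
  y_3 = (M₀x³/(6L)+C₁x)/EI  [x≤a] with C₁=M₀(3b²-L²)/(6L)=-195/16 = (15·(12/5)³/(6·6)+(-195/16)·(12/5))/2000 = -2349/200000 m
Superposition: y = Σ y_i = -2174121/25000000 m ≈ -0.086965 m

y(12/5) = -2174121/25000000 m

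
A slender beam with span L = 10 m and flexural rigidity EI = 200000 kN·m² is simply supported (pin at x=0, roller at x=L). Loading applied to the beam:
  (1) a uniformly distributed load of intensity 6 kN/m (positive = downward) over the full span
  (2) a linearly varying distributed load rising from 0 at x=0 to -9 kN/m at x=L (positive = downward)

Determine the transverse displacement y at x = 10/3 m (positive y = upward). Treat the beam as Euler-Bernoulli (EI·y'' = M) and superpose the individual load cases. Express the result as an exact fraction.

Load 1 — uniform load w=6 kN/m over full span:
  y_1 = -wx(L³-2Lx²+x³)/(24EI) = -6·(10/3)·(10³-2·10·(10/3)²+(10/3)³)/(24·200000) = -11/3240 m
Load 2 — triangular load w₀=-9 kN/m (0→w₀ over full span):
  y_2 = -w₀x(7L⁴-10L²x²+3x⁴)/(360LEI) = -(-9)·(10/3)·(7·10⁴-10·10²·(10/3)²+3·(10/3)⁴)/(360·10·200000) = 1/405 m
Superposition: y = Σ y_i = -1/1080 m ≈ -0.000926 m

y(10/3) = -1/1080 m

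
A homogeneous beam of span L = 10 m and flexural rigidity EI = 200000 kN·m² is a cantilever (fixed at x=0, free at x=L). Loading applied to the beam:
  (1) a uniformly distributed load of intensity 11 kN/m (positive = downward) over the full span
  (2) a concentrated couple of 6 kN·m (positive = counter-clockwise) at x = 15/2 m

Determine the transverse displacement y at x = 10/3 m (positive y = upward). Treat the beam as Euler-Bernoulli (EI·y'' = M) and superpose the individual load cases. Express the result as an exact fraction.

Load 1 — uniform load w=11 kN/m over full span:
  y_1 = -wx²(x²-4Lx+6L²)/(24EI) = -11·(10/3)²·((10/3)²-4·10·(10/3)+6·10²)/(24·200000) = -473/38880 m
Load 2 — applied couple M₀=6 kN·m at a=15/2 m (b=L-a=5/2):
  y_2 = M₀x²/(2EI)  [x≤a] = 6·(10/3)²/(2·200000) = 1/6000 m
Superposition: y = Σ y_i = -11663/972000 m ≈ -0.011999 m

y(10/3) = -11663/972000 m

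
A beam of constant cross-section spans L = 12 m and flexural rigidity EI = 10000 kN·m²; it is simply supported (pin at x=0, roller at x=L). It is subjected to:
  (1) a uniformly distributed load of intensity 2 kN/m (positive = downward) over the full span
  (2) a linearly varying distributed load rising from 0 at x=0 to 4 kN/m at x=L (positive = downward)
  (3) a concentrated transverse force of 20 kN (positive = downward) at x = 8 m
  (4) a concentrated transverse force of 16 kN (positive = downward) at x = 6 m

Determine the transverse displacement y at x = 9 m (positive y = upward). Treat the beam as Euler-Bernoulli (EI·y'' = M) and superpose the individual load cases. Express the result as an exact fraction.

y(9) = -39737/240000 m

Load 1 — uniform load w=2 kN/m over full span:
  y_1 = -wx(L³-2Lx²+x³)/(24EI) = -2·9·(12³-2·12·9²+9³)/(24·10000) = -1539/40000 m
Load 2 — triangular load w₀=4 kN/m (0→w₀ over full span):
  y_2 = -w₀x(7L⁴-10L²x²+3x⁴)/(360LEI) = -4·9·(7·12⁴-10·12²·9²+3·9⁴)/(360·12·10000) = -3213/80000 m
Load 3 — point force P=20 kN at a=8 m (b=L-a=4):
  y_3 = -Pa(L-x)(2Lx-a²-x²)/(6LEI)  [x>a] = -20·8·(12-9)·(2·12·9-8²-9²)/(6·12·10000) = -71/1500 m
Load 4 — point force P=16 kN at a=6 m (b=L-a=6):
  y_4 = -Pa(L-x)(2Lx-a²-x²)/(6LEI)  [x>a] = -16·6·(12-9)·(2·12·9-6²-9²)/(6·12·10000) = -99/2500 m
Superposition: y = Σ y_i = -39737/240000 m ≈ -0.165571 m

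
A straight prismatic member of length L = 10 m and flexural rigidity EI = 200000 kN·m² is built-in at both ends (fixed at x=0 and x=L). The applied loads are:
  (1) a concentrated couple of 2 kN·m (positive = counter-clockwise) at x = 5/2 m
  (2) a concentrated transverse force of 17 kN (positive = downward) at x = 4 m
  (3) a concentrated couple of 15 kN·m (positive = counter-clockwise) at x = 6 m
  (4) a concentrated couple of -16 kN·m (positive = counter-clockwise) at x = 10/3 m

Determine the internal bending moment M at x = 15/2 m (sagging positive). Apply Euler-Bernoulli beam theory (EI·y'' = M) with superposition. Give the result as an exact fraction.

M(15/2) = -1959/400 kN·m

Load 1 — applied couple M₀=2 kN·m at a=5/2 m (b=L-a=15/2):
  M_1 = R_Ax - M_A - M₀  [x>a] with R_A=9/40, M_A=-3/8 = (9/40)·(15/2) - (-3/8) - 2 = 1/16 kN·m
Load 2 — point force P=17 kN at a=4 m (b=L-a=6):
  M_2 = Pa²(a+3b)(L-x)/L³ - Pa²b/L²  [x>a] = 17·4²·(4+3·6)·(10-(15/2))/10³ - 17·4²·6/10² = -34/25 kN·m
Load 3 — applied couple M₀=15 kN·m at a=6 m (b=L-a=4):
  M_3 = R_Ax - M_A - M₀  [x>a] with R_A=54/25, M_A=24/5 = (54/25)·(15/2) - (24/5) - 15 = -18/5 kN·m
Load 4 — applied couple M₀=-16 kN·m at a=10/3 m (b=L-a=20/3):
  M_4 = R_Ax - M_A - M₀  [x>a] with R_A=-32/15, M_A=0 = (-32/15)·(15/2) - 0 - (-16) = 0 kN·m
Superposition: M = Σ M_i = -1959/400 kN·m ≈ -4.897500 kN·m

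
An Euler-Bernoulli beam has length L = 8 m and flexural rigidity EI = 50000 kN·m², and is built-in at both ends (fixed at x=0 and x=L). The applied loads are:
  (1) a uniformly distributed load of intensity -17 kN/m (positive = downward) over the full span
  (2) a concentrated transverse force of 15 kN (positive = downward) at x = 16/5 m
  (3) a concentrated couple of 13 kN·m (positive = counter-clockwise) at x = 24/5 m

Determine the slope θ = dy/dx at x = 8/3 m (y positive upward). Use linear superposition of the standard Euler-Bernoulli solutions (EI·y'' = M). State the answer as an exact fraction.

Load 1 — uniform load w=-17 kN/m over full span:
  θ_1 = -wx(L-x)(L-2x)/(12EI) = -(-17)·(8/3)·(8-(8/3))·(8-2·(8/3))/(12·50000) = 272/253125 rad
Load 2 — point force P=15 kN at a=16/5 m (b=L-a=24/5):
  θ_2 = -Pb²x(2aL-(3a+b)x)/(2L³EI)  [x≤a] = -15·(24/5)²·(8/3)·(2·(16/5)·8-(3·(16/5)+(24/5))·(8/3))/(2·8³·50000) = -18/78125 rad
Load 3 — applied couple M₀=13 kN·m at a=24/5 m (b=L-a=16/5):
  θ_3 = (R_Ax²/2 - M_Ax)/EI  [x≤a] with R_A=117/50, M_A=104/25 = ((117/50)·(8/3)²/2 - (104/25)·(8/3))/50000 = -13/234375 rad
Superposition: θ = Σ θ_i = 4991/6328125 rad ≈ 0.000789 rad

θ(8/3) = 4991/6328125 rad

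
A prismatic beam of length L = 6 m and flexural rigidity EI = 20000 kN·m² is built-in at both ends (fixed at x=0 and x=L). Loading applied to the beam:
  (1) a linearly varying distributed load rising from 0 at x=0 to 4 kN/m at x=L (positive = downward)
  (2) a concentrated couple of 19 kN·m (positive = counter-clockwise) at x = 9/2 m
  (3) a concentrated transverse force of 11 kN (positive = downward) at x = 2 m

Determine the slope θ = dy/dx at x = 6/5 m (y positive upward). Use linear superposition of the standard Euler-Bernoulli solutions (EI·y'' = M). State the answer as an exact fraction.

Load 1 — triangular load w₀=4 kN/m (0→w₀ over full span):
  θ_1 = -w₀(2x(L-x)(L-2x)(x+2L)+x²(L-x)²)/(120LEI) = -4·(2·(6/5)·(6-(6/5))·(6-2·(6/5))·((6/5)+2·6)+(6/5)²·(6-(6/5))²)/(120·6·20000) = -63/390625 rad
Load 2 — applied couple M₀=19 kN·m at a=9/2 m (b=L-a=3/2):
  θ_2 = (R_Ax²/2 - M_Ax)/EI  [x≤a] with R_A=57/16, M_A=95/16 = ((57/16)·(6/5)²/2 - (95/16)·(6/5))/20000 = -57/250000 rad
Load 3 — point force P=11 kN at a=2 m (b=L-a=4):
  θ_3 = -Pb²x(2aL-(3a+b)x)/(2L³EI)  [x≤a] = -11·4²·(6/5)·(2·2·6-(3·2+4)·(6/5))/(2·6³·20000) = -11/37500 rad
Superposition: θ = Σ θ_i = -12799/18750000 rad ≈ -0.000683 rad

θ(6/5) = -12799/18750000 rad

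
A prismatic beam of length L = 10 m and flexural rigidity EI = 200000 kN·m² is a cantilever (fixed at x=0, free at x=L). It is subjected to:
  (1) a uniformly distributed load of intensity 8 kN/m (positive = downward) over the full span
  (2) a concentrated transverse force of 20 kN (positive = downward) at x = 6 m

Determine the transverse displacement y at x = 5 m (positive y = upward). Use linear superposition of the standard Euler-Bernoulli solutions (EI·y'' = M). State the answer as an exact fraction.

Load 1 — uniform load w=8 kN/m over full span:
  y_1 = -wx²(x²-4Lx+6L²)/(24EI) = -8·5²·(5²-4·10·5+6·10²)/(24·200000) = -17/960 m
Load 2 — point force P=20 kN at a=6 m (b=L-a=4):
  y_2 = -Px²(3a-x)/(6EI)  [x≤a] = -20·5²·(3·6-5)/(6·200000) = -13/2400 m
Superposition: y = Σ y_i = -37/1600 m ≈ -0.023125 m

y(5) = -37/1600 m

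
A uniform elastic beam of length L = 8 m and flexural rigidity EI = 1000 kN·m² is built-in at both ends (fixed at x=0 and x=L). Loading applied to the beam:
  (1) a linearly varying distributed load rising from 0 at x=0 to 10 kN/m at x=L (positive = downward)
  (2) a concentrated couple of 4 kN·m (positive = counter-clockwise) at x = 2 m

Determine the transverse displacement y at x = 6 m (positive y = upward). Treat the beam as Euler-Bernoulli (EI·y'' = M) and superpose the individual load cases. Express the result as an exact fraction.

Load 1 — triangular load w₀=10 kN/m (0→w₀ over full span):
  y_1 = -w₀x²(L-x)²(x+2L)/(120LEI) = -10·6²·(8-6)²·(6+2·8)/(120·8·1000) = -33/1000 m
Load 2 — applied couple M₀=4 kN·m at a=2 m (b=L-a=6):
  y_2 = (R_Ax³/6 - M_Ax²/2 - M₀(x-a)²/2)/EI  [x>a] with R_A=9/16, M_A=-3/4 = ((9/16)·6³/6 - (-3/4)·6²/2 - 4·(6-2)²/2)/1000 = 7/4000 m
Superposition: y = Σ y_i = -1/32 m ≈ -0.031250 m

y(6) = -1/32 m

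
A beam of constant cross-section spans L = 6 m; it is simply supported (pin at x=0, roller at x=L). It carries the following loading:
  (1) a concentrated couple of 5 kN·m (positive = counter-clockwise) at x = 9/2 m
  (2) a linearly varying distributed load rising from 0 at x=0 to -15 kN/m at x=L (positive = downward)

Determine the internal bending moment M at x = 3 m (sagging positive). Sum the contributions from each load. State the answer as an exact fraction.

Load 1 — applied couple M₀=5 kN·m at a=9/2 m (b=L-a=3/2):
  M_1 = M₀x/L  [x≤a] = 5·3/6 = 5/2 kN·m
Load 2 — triangular load w₀=-15 kN/m (0→w₀ over full span):
  M_2 = w₀Lx/6 - w₀x³/(6L) = (-15)·6·3/6 - (-15)·3³/(6·6) = -135/4 kN·m
Superposition: M = Σ M_i = -125/4 kN·m ≈ -31.250000 kN·m

M(3) = -125/4 kN·m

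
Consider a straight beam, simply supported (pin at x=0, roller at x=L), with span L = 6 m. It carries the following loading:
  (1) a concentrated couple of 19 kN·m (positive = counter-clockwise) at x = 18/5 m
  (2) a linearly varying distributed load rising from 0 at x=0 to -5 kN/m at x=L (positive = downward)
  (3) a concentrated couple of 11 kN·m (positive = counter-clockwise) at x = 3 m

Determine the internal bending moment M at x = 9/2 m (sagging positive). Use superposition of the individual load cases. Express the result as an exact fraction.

M(9/2) = -555/32 kN·m

Load 1 — applied couple M₀=19 kN·m at a=18/5 m (b=L-a=12/5):
  M_1 = M₀x/L - M₀  [x>a] = 19·(9/2)/6 - 19 = -19/4 kN·m
Load 2 — triangular load w₀=-5 kN/m (0→w₀ over full span):
  M_2 = w₀Lx/6 - w₀x³/(6L) = (-5)·6·(9/2)/6 - (-5)·(9/2)³/(6·6) = -315/32 kN·m
Load 3 — applied couple M₀=11 kN·m at a=3 m (b=L-a=3):
  M_3 = M₀x/L - M₀  [x>a] = 11·(9/2)/6 - 11 = -11/4 kN·m
Superposition: M = Σ M_i = -555/32 kN·m ≈ -17.343750 kN·m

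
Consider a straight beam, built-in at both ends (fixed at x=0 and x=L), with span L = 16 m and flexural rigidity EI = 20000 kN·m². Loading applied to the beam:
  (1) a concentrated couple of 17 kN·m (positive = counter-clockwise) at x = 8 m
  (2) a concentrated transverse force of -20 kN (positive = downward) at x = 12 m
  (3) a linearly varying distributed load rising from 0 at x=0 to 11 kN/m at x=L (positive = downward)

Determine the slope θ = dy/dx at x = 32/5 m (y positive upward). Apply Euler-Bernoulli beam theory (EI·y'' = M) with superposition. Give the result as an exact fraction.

θ(32/5) = -5523/1562500 rad

Load 1 — applied couple M₀=17 kN·m at a=8 m (b=L-a=8):
  θ_1 = (R_Ax²/2 - M_Ax)/EI  [x≤a] with R_A=51/32, M_A=17/4 = ((51/32)·(32/5)²/2 - (17/4)·(32/5))/20000 = 17/62500 rad
Load 2 — point force P=-20 kN at a=12 m (b=L-a=4):
  θ_2 = -Pb²x(2aL-(3a+b)x)/(2L³EI)  [x≤a] = -(-20)·4²·(32/5)·(2·12·16-(3·12+4)·(32/5))/(2·16³·20000) = 1/625 rad
Load 3 — triangular load w₀=11 kN/m (0→w₀ over full span):
  θ_3 = -w₀(2x(L-x)(L-2x)(x+2L)+x²(L-x)²)/(120LEI) = -11·(2·(32/5)·(16-(32/5))·(16-2·(32/5))·((32/5)+2·16)+(32/5)²·(16-(32/5))²)/(120·16·20000) = -2112/390625 rad
Superposition: θ = Σ θ_i = -5523/1562500 rad ≈ -0.003535 rad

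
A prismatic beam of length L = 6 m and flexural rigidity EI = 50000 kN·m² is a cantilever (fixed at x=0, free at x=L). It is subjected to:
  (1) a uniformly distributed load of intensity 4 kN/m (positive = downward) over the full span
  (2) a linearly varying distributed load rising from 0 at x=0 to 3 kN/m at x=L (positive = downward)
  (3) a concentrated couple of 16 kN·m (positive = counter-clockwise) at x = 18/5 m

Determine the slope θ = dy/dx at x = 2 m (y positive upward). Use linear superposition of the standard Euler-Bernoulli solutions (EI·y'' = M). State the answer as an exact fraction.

Load 1 — uniform load w=4 kN/m over full span:
  θ_1 = -wx(x²-3Lx+3L²)/(6EI) = -4·2·(2²-3·6·2+3·6²)/(6·50000) = -19/9375 rad
Load 2 — triangular load w₀=3 kN/m (0→w₀ over full span):
  θ_2 = (w₀Lx²/4-w₀L²x/3-w₀x⁴/(24L))/EI = (3·6·2²/4-3·6²·2/3-3·2⁴/(24·6))/50000 = -163/150000 rad
Load 3 — applied couple M₀=16 kN·m at a=18/5 m (b=L-a=12/5):
  θ_3 = M₀x/EI  [x≤a] = 16·2/50000 = 2/3125 rad
Superposition: θ = Σ θ_i = -371/150000 rad ≈ -0.002473 rad

θ(2) = -371/150000 rad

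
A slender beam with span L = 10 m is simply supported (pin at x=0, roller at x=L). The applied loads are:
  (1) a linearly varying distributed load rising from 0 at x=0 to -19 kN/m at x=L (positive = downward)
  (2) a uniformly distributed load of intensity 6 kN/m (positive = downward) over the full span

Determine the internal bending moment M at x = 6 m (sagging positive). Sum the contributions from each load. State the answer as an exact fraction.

Load 1 — triangular load w₀=-19 kN/m (0→w₀ over full span):
  M_1 = w₀Lx/6 - w₀x³/(6L) = (-19)·10·6/6 - (-19)·6³/(6·10) = -608/5 kN·m
Load 2 — uniform load w=6 kN/m over full span:
  M_2 = wx(L-x)/2 = 6·6·(10-6)/2 = 72 kN·m
Superposition: M = Σ M_i = -248/5 kN·m ≈ -49.600000 kN·m

M(6) = -248/5 kN·m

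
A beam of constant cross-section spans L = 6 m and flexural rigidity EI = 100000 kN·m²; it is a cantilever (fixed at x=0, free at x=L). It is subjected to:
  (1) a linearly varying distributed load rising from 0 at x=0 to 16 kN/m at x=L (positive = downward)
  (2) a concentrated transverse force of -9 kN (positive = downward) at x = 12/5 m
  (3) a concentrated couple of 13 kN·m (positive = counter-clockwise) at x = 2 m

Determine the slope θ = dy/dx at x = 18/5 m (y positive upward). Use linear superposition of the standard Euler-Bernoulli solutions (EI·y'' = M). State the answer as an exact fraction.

θ(18/5) = -108407/31250000 rad

Load 1 — triangular load w₀=16 kN/m (0→w₀ over full span):
  θ_1 = (w₀Lx²/4-w₀L²x/3-w₀x⁴/(24L))/EI = (16·6·(18/5)²/4-16·6²·(18/5)/3-16·(18/5)⁴/(24·6))/100000 = -15579/3906250 rad
Load 2 — point force P=-9 kN at a=12/5 m (b=L-a=18/5):
  θ_2 = -Pa²/(2EI)  [x>a] = -(-9)·(12/5)²/(2·100000) = 81/312500 rad
Load 3 — applied couple M₀=13 kN·m at a=2 m (b=L-a=4):
  θ_3 = M₀a/EI  [x>a] = 13·2/100000 = 13/50000 rad
Superposition: θ = Σ θ_i = -108407/31250000 rad ≈ -0.003469 rad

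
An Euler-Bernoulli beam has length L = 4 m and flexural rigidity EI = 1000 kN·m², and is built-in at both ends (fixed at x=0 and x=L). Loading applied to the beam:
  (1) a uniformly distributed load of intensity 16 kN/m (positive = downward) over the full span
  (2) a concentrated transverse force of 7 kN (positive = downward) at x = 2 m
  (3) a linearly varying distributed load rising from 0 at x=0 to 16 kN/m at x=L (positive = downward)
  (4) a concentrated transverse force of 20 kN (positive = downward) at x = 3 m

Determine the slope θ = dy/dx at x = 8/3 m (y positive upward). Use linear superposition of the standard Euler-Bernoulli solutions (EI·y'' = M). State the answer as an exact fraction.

θ(8/3) = 1813/151875 rad

Load 1 — uniform load w=16 kN/m over full span:
  θ_1 = -wx(L-x)(L-2x)/(12EI) = -16·(8/3)·(4-(8/3))·(4-2·(8/3))/(12·1000) = 64/10125 rad
Load 2 — point force P=7 kN at a=2 m (b=L-a=2):
  θ_2 = Pa²(L-x)(2bL-(3b+a)(L-x))/(2L³EI)  [x>a] = 7·2²·(4-(8/3))·(2·2·4-(3·2+2)·(4-(8/3)))/(2·4³·1000) = 7/4500 rad
Load 3 — triangular load w₀=16 kN/m (0→w₀ over full span):
  θ_3 = -w₀(2x(L-x)(L-2x)(x+2L)+x²(L-x)²)/(120LEI) = -16·(2·(8/3)·(4-(8/3))·(4-2·(8/3))·((8/3)+2·4)+(8/3)²·(4-(8/3))²)/(120·4·1000) = 448/151875 rad
Load 4 — point force P=20 kN at a=3 m (b=L-a=1):
  θ_4 = -Pb²x(2aL-(3a+b)x)/(2L³EI)  [x≤a] = -20·1²·(8/3)·(2·3·4-(3·3+1)·(8/3))/(2·4³·1000) = 1/900 rad
Superposition: θ = Σ θ_i = 1813/151875 rad ≈ 0.011937 rad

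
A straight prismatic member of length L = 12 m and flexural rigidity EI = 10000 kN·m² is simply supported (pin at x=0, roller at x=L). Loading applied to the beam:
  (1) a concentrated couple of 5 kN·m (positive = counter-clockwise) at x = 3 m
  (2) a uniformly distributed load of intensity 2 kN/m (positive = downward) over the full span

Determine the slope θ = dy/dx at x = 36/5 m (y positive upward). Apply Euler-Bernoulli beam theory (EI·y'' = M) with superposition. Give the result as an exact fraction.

θ(36/5) = 39299/10000000 rad

Load 1 — applied couple M₀=5 kN·m at a=3 m (b=L-a=9):
  θ_1 = (M₀x²/(2L)-M₀(x-a)+C₁)/EI  [x>a] with C₁=M₀(3b²-L²)/(6L)=55/8 = (5·(36/5)²/(2·12)-5·((36/5)-3)+(55/8))/10000 = -133/400000 rad
Load 2 — uniform load w=2 kN/m over full span:
  θ_2 = -w(L³-6Lx²+4x³)/(24EI) = -2·(12³-6·12·(36/5)²+4·(36/5)³)/(24·10000) = 333/78125 rad
Superposition: θ = Σ θ_i = 39299/10000000 rad ≈ 0.003930 rad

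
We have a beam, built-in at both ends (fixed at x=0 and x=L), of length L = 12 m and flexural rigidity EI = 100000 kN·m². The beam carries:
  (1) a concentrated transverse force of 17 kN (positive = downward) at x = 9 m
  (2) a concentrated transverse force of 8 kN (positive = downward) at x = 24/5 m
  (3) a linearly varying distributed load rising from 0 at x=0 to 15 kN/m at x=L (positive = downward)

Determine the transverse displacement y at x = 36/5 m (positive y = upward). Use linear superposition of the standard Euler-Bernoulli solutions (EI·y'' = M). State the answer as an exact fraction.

y(36/5) = -16408179/3125000000 m

Load 1 — point force P=17 kN at a=9 m (b=L-a=3):
  y_1 = -Pb²x²(3aL-(3a+b)x)/(6L³EI)  [x≤a] = -17·3²·(36/5)²·(3·9·12-(3·9+3)·(36/5))/(6·12³·100000) = -4131/5000000 m
Load 2 — point force P=8 kN at a=24/5 m (b=L-a=36/5):
  y_2 = -Pa²(L-x)²(3bL-(3b+a)(L-x))/(6L³EI)  [x>a] = -8·(24/5)²·(12-(36/5))²·(3·(36/5)·12-(3·(36/5)+(24/5))·(12-(36/5)))/(6·12³·100000) = -26496/48828125 m
Load 3 — triangular load w₀=15 kN/m (0→w₀ over full span):
  y_3 = -w₀x²(L-x)²(x+2L)/(120LEI) = -15·(36/5)²·(12-(36/5))²·((36/5)+2·12)/(120·12·100000) = -37908/9765625 m
Superposition: y = Σ y_i = -16408179/3125000000 m ≈ -0.005251 m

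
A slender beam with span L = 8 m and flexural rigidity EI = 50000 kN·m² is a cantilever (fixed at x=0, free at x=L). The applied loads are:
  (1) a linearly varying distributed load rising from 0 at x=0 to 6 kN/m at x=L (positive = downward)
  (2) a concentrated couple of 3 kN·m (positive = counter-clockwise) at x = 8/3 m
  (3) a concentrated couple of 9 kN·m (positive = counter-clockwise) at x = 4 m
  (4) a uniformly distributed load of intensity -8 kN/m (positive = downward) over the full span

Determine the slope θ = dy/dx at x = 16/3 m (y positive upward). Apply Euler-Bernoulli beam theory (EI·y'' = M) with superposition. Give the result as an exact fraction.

θ(16/3) = 6779/1012500 rad

Load 1 — triangular load w₀=6 kN/m (0→w₀ over full span):
  θ_1 = (w₀Lx²/4-w₀L²x/3-w₀x⁴/(24L))/EI = (6·8·(16/3)²/4-6·8²·(16/3)/3-6·(16/3)⁴/(24·8))/50000 = -1856/253125 rad
Load 2 — applied couple M₀=3 kN·m at a=8/3 m (b=L-a=16/3):
  θ_2 = M₀a/EI  [x>a] = 3·(8/3)/50000 = 1/6250 rad
Load 3 — applied couple M₀=9 kN·m at a=4 m (b=L-a=4):
  θ_3 = M₀a/EI  [x>a] = 9·4/50000 = 9/12500 rad
Load 4 — uniform load w=-8 kN/m over full span:
  θ_4 = -wx(x²-3Lx+3L²)/(6EI) = -(-8)·(16/3)·((16/3)²-3·8·(16/3)+3·8²)/(6·50000) = 3328/253125 rad
Superposition: θ = Σ θ_i = 6779/1012500 rad ≈ 0.006695 rad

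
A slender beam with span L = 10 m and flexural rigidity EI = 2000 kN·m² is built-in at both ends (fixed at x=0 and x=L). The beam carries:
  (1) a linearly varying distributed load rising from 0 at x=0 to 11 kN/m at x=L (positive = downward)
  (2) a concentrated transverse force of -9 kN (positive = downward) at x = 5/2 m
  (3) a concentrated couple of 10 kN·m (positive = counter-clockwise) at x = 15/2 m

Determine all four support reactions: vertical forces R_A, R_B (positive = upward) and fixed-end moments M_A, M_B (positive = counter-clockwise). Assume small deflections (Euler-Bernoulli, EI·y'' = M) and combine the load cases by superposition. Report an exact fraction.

R_A = 321/32 kN, M_A = 2605/96 kN·m, R_B = 1151/32 kN, M_B = -1685/32 kN·m

Load 1 — triangular load w₀=11 kN/m (0→w₀ over full span):
  R_A = 3w₀L/20 = 3·11·10/20 = 33/2 kN
  M_A = w₀L²/30 = 11·10²/30 = 110/3 kN·m
  R_B = 7w₀L/20 = 7·11·10/20 = 77/2 kN
  M_B = -w₀L²/20 = -11·10²/20 = -55 kN·m
Load 2 — point force P=-9 kN at a=5/2 m (b=L-a=15/2):
  R_A = Pb²(3a+b)/L³ = (-9)·(15/2)²·(3·(5/2)+(15/2))/10³ = -243/32 kN
  M_A = Pab²/L² = (-9)·(5/2)·(15/2)²/10² = -405/32 kN·m
  R_B = Pa²(a+3b)/L³ = (-9)·(5/2)²·((5/2)+3·(15/2))/10³ = -45/32 kN
  M_B = -Pa²b/L² = -(-9)·(5/2)²·(15/2)/10² = 135/32 kN·m
Load 3 — applied couple M₀=10 kN·m at a=15/2 m (b=L-a=5/2):
  R_A = 6M₀ab/L³ = 6·10·(15/2)·(5/2)/10³ = 9/8 kN
  M_A = M₀b(2a-b)/L² = 10·(5/2)·(2·(15/2)-(5/2))/10² = 25/8 kN·m
  R_B = -6M₀ab/L³ = -6·10·(15/2)·(5/2)/10³ = -9/8 kN
  M_B = M₀a(2b-a)/L² = 10·(15/2)·(2·(5/2)-(15/2))/10² = -15/8 kN·m
Superposition: R_A = 321/32 kN, M_A = 2605/96 kN·m, R_B = 1151/32 kN, M_B = -1685/32 kN·m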